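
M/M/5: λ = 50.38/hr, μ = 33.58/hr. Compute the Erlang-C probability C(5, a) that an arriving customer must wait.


a = λ/μ = 1.5003; ρ = a/5 = 0.3001
P₀ = 0.222708 (from M/M/c formula)
C(c,a) = [a^c/(c!(1−ρ))]·P₀ = [7.60129/(120·0.6999)]·0.222708
= 0.09050·0.222708 = 0.020155

Final: 0.020155


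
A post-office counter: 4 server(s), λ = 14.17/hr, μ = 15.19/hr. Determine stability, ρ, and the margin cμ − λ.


Total capacity cμ = 4·15.19 = 60.76/hr
ρ = λ/(cμ) = 14.17/60.76 = 0.2332
Stable ⇔ ρ < 1: YES
Spare capacity = cμ − λ = 60.76 − 14.17 = 46.59/hr

Final: ρ = 0.2332; stable; margin = 46.59/hr


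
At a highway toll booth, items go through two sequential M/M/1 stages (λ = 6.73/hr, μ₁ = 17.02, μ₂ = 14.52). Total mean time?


Each node sees arrival rate λ = 6.73/hr (tandem ⇒ throughput preserved).
W₁ = 1/(μ₁−λ) = 1/(17.02−6.73) = 0.09718 hr
W₂ = 1/(μ₂−λ) = 1/(14.52−6.73) = 0.12837 hr
W_total = W₁ + W₂ = 0.09718 + 0.12837 = 0.22555 hr

Final: 0.22555 hr


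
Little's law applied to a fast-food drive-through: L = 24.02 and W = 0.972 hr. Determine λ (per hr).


λ = L/W = 24.02/0.972 = 24.7119 /hr

Final: 24.7119 /hr


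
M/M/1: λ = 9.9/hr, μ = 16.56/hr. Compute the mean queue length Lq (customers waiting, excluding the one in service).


ρ = 9.9/16.56 = 0.5978
Lq = ρ²/(1−ρ) = 0.3574/0.4022 = 0.8887

Final: 0.8887


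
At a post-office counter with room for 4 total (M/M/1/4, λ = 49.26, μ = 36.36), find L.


ρ = 49.26/36.36 = 1.3548
L = ρ[1 − (K+1)ρ^K + Kρ^(K+1)] / [(1−ρ)(1−ρ^(K+1))]
Numerator: 1.3548·(1 − 5·3.368854 + 4·4.564074) = 3.267780
Denominator: (-0.3548)·(-3.564074) = 1.264482
L = 3.267780/1.264482 = 2.5843

Final: 2.5843


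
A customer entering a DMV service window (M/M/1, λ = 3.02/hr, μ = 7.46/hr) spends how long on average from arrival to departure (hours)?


W = 1/(μ−λ) = 1/(7.46 − 3.02) = 1/4.44 = 0.2252 hr

Final: 0.2252 hr


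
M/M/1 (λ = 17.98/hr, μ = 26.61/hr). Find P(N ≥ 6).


ρ = 17.98/26.61 = 0.6757
P(N ≥ n) = ρ^n = 0.6757^6 = 0.095163

Final: 0.095163


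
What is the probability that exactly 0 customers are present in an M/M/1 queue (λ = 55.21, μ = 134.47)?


ρ = 55.21/134.47 = 0.4106
P_n = (1−ρ)·ρ^n = (1 − 0.4106)·0.4106^0 = 0.5894·1.000000 = 0.589425

Final: 0.589425


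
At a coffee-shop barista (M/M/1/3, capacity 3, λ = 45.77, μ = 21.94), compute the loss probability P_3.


ρ = λ/μ = 45.77/21.94 = 2.0861
P_K = (1−ρ)ρ^K/(1−ρ^(K+1)) = (-1.0861·9.078892)/(1 − 18.939877)
= -9.860985/-17.939877 = 0.549668

Final: 0.549668


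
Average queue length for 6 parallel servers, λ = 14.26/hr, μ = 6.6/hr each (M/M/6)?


a = λ/μ = 2.1606; ρ = a/6 = 0.3601
P₀ = 0.114983
Lq = P₀·a^c·ρ / (c!·(1−ρ)²) = 0.114983·101.73105·0.3601/(720·0.40947)
= 0.01429

Final: 0.01429


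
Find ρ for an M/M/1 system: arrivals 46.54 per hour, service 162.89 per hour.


ρ = λ/μ = 46.54/162.89 = 0.2857

Final: 0.2857


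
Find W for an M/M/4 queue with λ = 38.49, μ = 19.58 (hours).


a = 1.9658; ρ = 0.4914; P₀ = 0.135365
Lq = P₀·a^c·ρ/(c!(1−ρ)²) = 0.16004
Wq = Lq/λ = 0.16004/38.49 = 0.004158 hr
W = Wq + 1/μ = 0.004158 + 0.05107 = 0.05523 hr

Final: 0.05523 hr


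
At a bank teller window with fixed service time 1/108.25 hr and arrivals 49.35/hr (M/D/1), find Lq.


ρ = 49.35/108.25 = 0.4559
M/D/1: Lq = ρ²/(2(1−ρ)) = 0.2078/(2·0.5441) = 0.19099

Final: 0.19099


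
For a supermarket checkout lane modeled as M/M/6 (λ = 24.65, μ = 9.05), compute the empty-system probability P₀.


a = λ/μ = 24.65/9.05 = 2.7238; ρ = a/c = 0.4540
Σ_{k=0}^{5} a^k/k! (terms k=0..5) = 1.00000 + 2.72376 + 3.70943 + 3.36786 + 2.29331 + 1.24928 = 14.34363
Tail: a^6/(6!(1−ρ)) = 408.32885/(720·0.5460) = 1.03861
P₀ = 1/(14.34363 + 1.03861) = 1/15.38224 = 0.065010

Final: 0.065010


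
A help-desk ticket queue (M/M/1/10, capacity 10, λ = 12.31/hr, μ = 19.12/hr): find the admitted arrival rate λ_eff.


ρ = 0.6438; P_K = (1−ρ)ρ^10/(1−ρ^11) = 0.004393
λ_eff = λ(1 − P_K) = 12.31·(1 − 0.004393) = 12.31·0.995607 = 12.2559 /hr

Final: 12.2559 /hr


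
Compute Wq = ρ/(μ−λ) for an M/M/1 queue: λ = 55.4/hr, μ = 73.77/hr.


ρ = 55.4/73.77 = 0.7510
Wq = ρ/(μ−λ) = 0.7510/(73.77 − 55.4) = 0.7510/18.37 = 0.04088 hr

Final: 0.04088 hr


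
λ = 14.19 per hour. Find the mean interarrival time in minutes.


Mean interarrival time = 1/λ = 1/14.19 hour = 0.07047 hour
In minutes: 0.07047 × 60 = 4.2283 min

Final: 4.2283 min


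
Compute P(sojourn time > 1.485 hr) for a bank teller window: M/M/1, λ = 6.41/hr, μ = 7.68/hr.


W ~ Exponential(μ−λ) for M/M/1.
μ − λ = 7.68 − 6.41 = 1.2700
P(W > t) = e^{−(μ−λ)t} = e^{−1.8859} = 0.151685

Final: 0.151685


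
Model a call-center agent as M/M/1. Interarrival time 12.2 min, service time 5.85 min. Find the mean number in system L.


λ = 60/12.2 = 4.9180 /hr
μ = 60/5.85 = 10.2564 /hr
ρ = λ/μ = 4.9180/10.2564 = 0.4795
L = ρ/(1−ρ) = 0.4795/0.5205 = 0.9213

Final: 0.9213


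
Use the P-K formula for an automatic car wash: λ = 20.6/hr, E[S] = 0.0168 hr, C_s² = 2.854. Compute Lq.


ρ = λ·E[S] = 20.6·0.0168 = 0.3461
Lq = ρ²(1+C_s²)/(2(1−ρ)) = 0.1198·(1+2.854)/(2·0.6539)
= 0.1198·3.8540/1.3078 = 0.35295

Final: 0.35295


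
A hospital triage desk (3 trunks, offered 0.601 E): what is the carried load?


B(3,0.601) = 0.019904 (Erlang-B)
Carried load = a(1 − B) = 0.601·(1 − 0.019904) = 0.601·0.980096 = 0.5890 E

Final: 0.5890 Erlangs


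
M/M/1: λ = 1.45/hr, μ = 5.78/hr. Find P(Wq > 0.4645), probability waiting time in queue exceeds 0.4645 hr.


ρ = 1.45/5.78 = 0.2509
P(Wq > t) = ρ·e^{−(μ−λ)t} = 0.2509·e^{−2.0113}
= 0.2509·0.133817 = 0.033570

Final: 0.033570


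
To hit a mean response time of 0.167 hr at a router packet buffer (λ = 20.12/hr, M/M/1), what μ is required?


W = 1/(μ−λ) ⇒ μ − λ = 1/W = 1/0.167 = 5.9880
μ = λ + 1/W = 20.12 + 5.9880 = 26.1080 per hr

Final: 26.1080 /hr


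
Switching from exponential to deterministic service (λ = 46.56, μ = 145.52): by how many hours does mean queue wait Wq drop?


ρ = 46.56/145.52 = 0.3200
Wq(M/M/1) = ρ/(μ−λ) = 0.3200/98.96 = 0.003233 hr
Wq(M/D/1) = ρ/(2(μ−λ)) = 0.001617 hr
Savings = 0.003233 − 0.001617 = 0.001617 hr

Final: 0.001617 hr


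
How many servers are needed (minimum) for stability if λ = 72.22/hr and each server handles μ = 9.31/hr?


Stability requires cμ > λ ⇔ c > λ/μ.
λ/μ = 72.22/9.31 = 7.7573
Minimum integer c = ⌊7.7573⌋ + 1 = 8
Check: 8·9.31 = 74.48 > 72.22, while 7·9.31 = 65.17 ≤ 72.22

Final: 8 servers


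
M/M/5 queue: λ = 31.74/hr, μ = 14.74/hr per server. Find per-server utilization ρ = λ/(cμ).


ρ = λ/(cμ) = 31.74/(5·14.74) = 31.74/73.70 = 0.4307

Final: 0.4307


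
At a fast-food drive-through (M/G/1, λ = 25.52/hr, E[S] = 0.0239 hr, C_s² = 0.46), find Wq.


ρ = λ·E[S] = 25.52·0.0239 = 0.6099
E[S²] = E[S]²(1+C_s²) = 0.0239²·(1+0.46) = 0.0008340
Wq = λ·E[S²]/(2(1−ρ)) = 25.52·0.0008340/(2·0.3901) = 0.02728 hr

Final: 0.02728 hr


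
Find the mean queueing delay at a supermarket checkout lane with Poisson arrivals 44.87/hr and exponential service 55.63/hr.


ρ = 44.87/55.63 = 0.8066
Wq = ρ/(μ−λ) = 0.8066/(55.63 − 44.87) = 0.8066/10.76 = 0.07496 hr

Final: 0.07496 hr


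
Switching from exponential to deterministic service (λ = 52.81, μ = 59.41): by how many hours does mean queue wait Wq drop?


ρ = 52.81/59.41 = 0.8889
Wq(M/M/1) = ρ/(μ−λ) = 0.8889/6.60 = 0.13468 hr
Wq(M/D/1) = ρ/(2(μ−λ)) = 0.06734 hr
Savings = 0.13468 − 0.06734 = 0.06734 hr

Final: 0.06734 hr


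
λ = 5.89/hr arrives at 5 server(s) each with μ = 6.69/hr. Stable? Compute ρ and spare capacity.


Total capacity cμ = 5·6.69 = 33.45/hr
ρ = λ/(cμ) = 5.89/33.45 = 0.1761
Stable ⇔ ρ < 1: YES
Spare capacity = cμ − λ = 33.45 − 5.89 = 27.56/hr

Final: ρ = 0.1761; stable; margin = 27.56/hr


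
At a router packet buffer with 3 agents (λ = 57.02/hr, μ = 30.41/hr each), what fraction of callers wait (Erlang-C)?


a = λ/μ = 1.8750; ρ = a/3 = 0.6250
P₀ = 0.132224 (from M/M/c formula)
C(c,a) = [a^c/(c!(1−ρ))]·P₀ = [6.59223/(6·0.3750)]·0.132224
= 2.92999·0.132224 = 0.387415

Final: 0.387415


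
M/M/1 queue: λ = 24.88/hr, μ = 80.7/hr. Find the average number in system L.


ρ = λ/μ = 24.88/80.7 = 0.3083
L = ρ/(1−ρ) = 0.3083/(1 − 0.3083) = 0.3083/0.6917 = 0.4457

Final: 0.4457


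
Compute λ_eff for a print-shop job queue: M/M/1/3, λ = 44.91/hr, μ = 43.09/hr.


ρ = 1.0422; P_K = (1−ρ)ρ^3/(1−ρ^4) = 0.265721
λ_eff = λ(1 − P_K) = 44.91·(1 − 0.265721) = 44.91·0.734279 = 32.9765 /hr

Final: 32.9765 /hr


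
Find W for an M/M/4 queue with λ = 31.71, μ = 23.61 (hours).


a = 1.3431; ρ = 0.3358; P₀ = 0.259545
Lq = P₀·a^c·ρ/(c!(1−ρ)²) = 0.02678
Wq = Lq/λ = 0.02678/31.71 = 0.0008445 hr
W = Wq + 1/μ = 0.0008445 + 0.04235 = 0.04320 hr

Final: 0.04320 hr


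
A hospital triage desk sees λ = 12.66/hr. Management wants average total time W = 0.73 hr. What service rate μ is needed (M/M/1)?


W = 1/(μ−λ) ⇒ μ − λ = 1/W = 1/0.73 = 1.3699
μ = λ + 1/W = 12.66 + 1.3699 = 14.0299 per hr

Final: 14.0299 /hr


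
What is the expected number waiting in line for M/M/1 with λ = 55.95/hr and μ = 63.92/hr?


ρ = 55.95/63.92 = 0.8753
Lq = ρ²/(1−ρ) = 0.7662/0.1247 = 6.1448

Final: 6.1448


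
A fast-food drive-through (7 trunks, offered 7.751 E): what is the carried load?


B(7,7.751) = 0.293926 (Erlang-B)
Carried load = a(1 − B) = 7.751·(1 − 0.293926) = 7.751·0.706074 = 5.4728 E

Final: 5.4728 Erlangs


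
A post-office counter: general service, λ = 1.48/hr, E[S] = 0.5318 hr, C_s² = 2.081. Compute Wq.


ρ = λ·E[S] = 1.48·0.5318 = 0.7871
E[S²] = E[S]²(1+C_s²) = 0.5318²·(1+2.081) = 0.871341
Wq = λ·E[S²]/(2(1−ρ)) = 1.48·0.871341/(2·0.2129) = 3.02811 hr

Final: 3.02811 hr


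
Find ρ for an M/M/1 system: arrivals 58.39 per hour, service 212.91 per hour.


ρ = λ/μ = 58.39/212.91 = 0.2742

Final: 0.2742


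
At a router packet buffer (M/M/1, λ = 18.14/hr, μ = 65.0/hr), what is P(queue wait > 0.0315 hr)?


ρ = 18.14/65.0 = 0.2791
P(Wq > t) = ρ·e^{−(μ−λ)t} = 0.2791·e^{−1.4761}
= 0.2791·0.228529 = 0.063777

Final: 0.063777


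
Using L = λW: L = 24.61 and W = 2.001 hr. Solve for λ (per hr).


λ = L/W = 24.61/2.001 = 12.2989 /hr

Final: 12.2989 /hr


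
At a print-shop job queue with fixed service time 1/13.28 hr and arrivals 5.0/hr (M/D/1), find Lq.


ρ = 5.0/13.28 = 0.3765
M/D/1: Lq = ρ²/(2(1−ρ)) = 0.1418/(2·0.6235) = 0.11368

Final: 0.11368


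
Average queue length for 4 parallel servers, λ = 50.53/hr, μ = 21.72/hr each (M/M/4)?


a = λ/μ = 2.3264; ρ = a/4 = 0.5816
P₀ = 0.090512
Lq = P₀·a^c·ρ / (c!·(1−ρ)²) = 0.090512·29.29260·0.5816/(24·0.17505)
= 0.36704

Final: 0.36704


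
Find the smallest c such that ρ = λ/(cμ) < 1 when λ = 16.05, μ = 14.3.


Stability requires cμ > λ ⇔ c > λ/μ.
λ/μ = 16.05/14.3 = 1.1224
Minimum integer c = ⌊1.1224⌋ + 1 = 2
Check: 2·14.3 = 28.60 > 16.05, while 1·14.3 = 14.30 ≤ 16.05

Final: 2 servers


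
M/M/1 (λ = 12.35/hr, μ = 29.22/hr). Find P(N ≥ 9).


ρ = 12.35/29.22 = 0.4227
P(N ≥ n) = ρ^n = 0.4227^9 = 0.0004304

Final: 0.0004304


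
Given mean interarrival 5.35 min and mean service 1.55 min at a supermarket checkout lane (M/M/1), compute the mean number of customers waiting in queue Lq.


λ = 60/5.35 = 11.2150 /hr
μ = 60/1.55 = 38.7097 /hr
ρ = λ/μ = 11.2150/38.7097 = 0.2897
Lq = ρ²/(1−ρ) = 0.08394/0.7103 = 0.1182

Final: 0.1182


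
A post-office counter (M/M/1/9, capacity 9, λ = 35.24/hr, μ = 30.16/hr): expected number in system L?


ρ = 35.24/30.16 = 1.1684
L = ρ[1 − (K+1)ρ^K + Kρ^(K+1)] / [(1−ρ)(1−ρ^(K+1))]
Numerator: 1.1684·(1 − 10·4.059206 + 9·4.742918) = 3.615378
Denominator: (-0.1684)·(-3.742918) = 0.630438
L = 3.615378/0.630438 = 5.7347

Final: 5.7347


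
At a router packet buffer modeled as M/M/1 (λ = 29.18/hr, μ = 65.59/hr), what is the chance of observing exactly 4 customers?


ρ = 29.18/65.59 = 0.4449
P_n = (1−ρ)·ρ^n = (1 − 0.4449)·0.4449^4 = 0.5551·0.039173 = 0.021746

Final: 0.021746


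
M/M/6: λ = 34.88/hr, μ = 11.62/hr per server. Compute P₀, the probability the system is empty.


a = λ/μ = 34.88/11.62 = 3.0017; ρ = a/c = 0.5003
Σ_{k=0}^{5} a^k/k! (terms k=0..5) = 1.00000 + 3.00172 + 4.50516 + 4.50775 + 3.38275 + 2.03082 = 18.42820
Tail: a^6/(6!(1−ρ)) = 731.51307/(720·0.4997) = 2.03315
P₀ = 1/(18.42820 + 2.03315) = 1/20.46135 = 0.048873

Final: 0.048873


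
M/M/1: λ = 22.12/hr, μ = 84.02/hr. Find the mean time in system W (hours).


W = 1/(μ−λ) = 1/(84.02 − 22.12) = 1/61.90 = 0.01616 hr

Final: 0.01616 hr


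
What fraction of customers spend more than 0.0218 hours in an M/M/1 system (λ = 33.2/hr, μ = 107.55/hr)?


W ~ Exponential(μ−λ) for M/M/1.
μ − λ = 107.55 − 33.2 = 74.3500
P(W > t) = e^{−(μ−λ)t} = e^{−1.6208} = 0.197735

Final: 0.197735


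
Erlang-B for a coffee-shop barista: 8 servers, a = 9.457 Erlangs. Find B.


B(c,a) = (a^c/c!) / Σ_{k=0}^{c} a^k/k!
a^8/8! = 1586.742992
Σ terms (k=0..8): 1.00000 + 9.45700 + 44.71742 + 140.96423 + 333.27468 + 630.35572 + 993.54568 + 1342.28021 + 1586.74299 = 5082.337927
B = 1586.742992/5082.337927 = 0.312207

Final: 0.312207


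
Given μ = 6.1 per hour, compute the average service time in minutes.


Mean service time = 1/μ = 1/6.1 hour = 0.16393 hour
In minutes: 0.16393 × 60 = 9.8361 min

Final: 9.8361 min


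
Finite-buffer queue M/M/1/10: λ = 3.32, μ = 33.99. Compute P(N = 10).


ρ = λ/μ = 3.32/33.99 = 0.09768
P_K = (1−ρ)ρ^K/(1−ρ^(K+1)) = (0.9023·7.904e-11)/(1 − 7.721e-12)
= 7.132e-11/1.000000 = 7.132e-11

Final: 7.132e-11


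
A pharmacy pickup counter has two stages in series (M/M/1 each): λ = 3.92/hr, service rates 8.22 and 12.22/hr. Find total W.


Each node sees arrival rate λ = 3.92/hr (tandem ⇒ throughput preserved).
W₁ = 1/(μ₁−λ) = 1/(8.22−3.92) = 0.23256 hr
W₂ = 1/(μ₂−λ) = 1/(12.22−3.92) = 0.12048 hr
W_total = W₁ + W₂ = 0.23256 + 0.12048 = 0.35304 hr

Final: 0.35304 hr


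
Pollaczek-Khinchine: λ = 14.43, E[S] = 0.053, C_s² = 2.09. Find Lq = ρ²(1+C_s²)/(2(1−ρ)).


ρ = λ·E[S] = 14.43·0.053 = 0.7648
Lq = ρ²(1+C_s²)/(2(1−ρ)) = 0.5849·(1+2.09)/(2·0.2352)
= 0.5849·3.0900/0.4704 = 3.84200

Final: 3.84200


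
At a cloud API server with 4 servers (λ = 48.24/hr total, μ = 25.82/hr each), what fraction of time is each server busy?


ρ = λ/(cμ) = 48.24/(4·25.82) = 48.24/103.28 = 0.4671

Final: 0.4671


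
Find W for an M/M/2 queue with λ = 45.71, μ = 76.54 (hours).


a = 0.5972; ρ = 0.2986; P₀ = 0.540118
Lq = P₀·a^c·ρ/(c!(1−ρ)²) = 0.05846
Wq = Lq/λ = 0.05846/45.71 = 0.001279 hr
W = Wq + 1/μ = 0.001279 + 0.01307 = 0.01434 hr

Final: 0.01434 hr


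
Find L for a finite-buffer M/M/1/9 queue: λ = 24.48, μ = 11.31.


ρ = 24.48/11.31 = 2.1645
L = ρ[1 − (K+1)ρ^K + Kρ^(K+1)] / [(1−ρ)(1−ρ^(K+1))]
Numerator: 2.1645·(1 − 10·1042.651751 + 9·2256.774082) = 21396.622198
Denominator: (-1.1645)·(-2255.774082) = 2626.750191
L = 21396.622198/2626.750191 = 8.1457

Final: 8.1457


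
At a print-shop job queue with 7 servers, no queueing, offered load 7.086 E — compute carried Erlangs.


B(7,7.086) = 0.254180 (Erlang-B)
Carried load = a(1 − B) = 7.086·(1 − 0.254180) = 7.086·0.745820 = 5.2849 E

Final: 5.2849 Erlangs


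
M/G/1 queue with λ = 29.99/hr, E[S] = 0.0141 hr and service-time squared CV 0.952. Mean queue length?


ρ = λ·E[S] = 29.99·0.0141 = 0.4229
Lq = ρ²(1+C_s²)/(2(1−ρ)) = 0.1788·(1+0.952)/(2·0.5771)
= 0.1788·1.9520/1.1543 = 0.30238

Final: 0.30238


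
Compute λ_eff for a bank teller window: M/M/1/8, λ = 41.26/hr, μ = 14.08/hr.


ρ = 2.9304; P_K = (1−ρ)ρ^8/(1−ρ^9) = 0.658791
λ_eff = λ(1 − P_K) = 41.26·(1 − 0.658791) = 41.26·0.341209 = 14.0783 /hr

Final: 14.0783 /hr


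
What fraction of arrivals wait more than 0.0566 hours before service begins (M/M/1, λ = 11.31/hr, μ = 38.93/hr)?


ρ = 11.31/38.93 = 0.2905
P(Wq > t) = ρ·e^{−(μ−λ)t} = 0.2905·e^{−1.5633}
= 0.2905·0.209445 = 0.060848

Final: 0.060848


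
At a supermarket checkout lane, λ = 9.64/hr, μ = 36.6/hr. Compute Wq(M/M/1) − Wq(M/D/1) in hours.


ρ = 9.64/36.6 = 0.2634
Wq(M/M/1) = ρ/(μ−λ) = 0.2634/26.96 = 0.009770 hr
Wq(M/D/1) = ρ/(2(μ−λ)) = 0.004885 hr
Savings = 0.009770 − 0.004885 = 0.004885 hr

Final: 0.004885 hr


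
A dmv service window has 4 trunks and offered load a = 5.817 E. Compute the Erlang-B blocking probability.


B(c,a) = (a^c/c!) / Σ_{k=0}^{c} a^k/k!
a^4/4! = 47.707319
Σ terms (k=0..4): 1.00000 + 5.81700 + 16.91874 + 32.80545 + 47.70732 = 104.248509
B = 47.707319/104.248509 = 0.457631

Final: 0.457631


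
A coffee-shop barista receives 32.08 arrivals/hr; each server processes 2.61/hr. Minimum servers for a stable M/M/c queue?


Stability requires cμ > λ ⇔ c > λ/μ.
λ/μ = 32.08/2.61 = 12.2912
Minimum integer c = ⌊12.2912⌋ + 1 = 13
Check: 13·2.61 = 33.93 > 32.08, while 12·2.61 = 31.32 ≤ 32.08

Final: 13 servers


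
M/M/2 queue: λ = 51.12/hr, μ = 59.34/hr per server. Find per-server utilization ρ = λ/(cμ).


ρ = λ/(cμ) = 51.12/(2·59.34) = 51.12/118.68 = 0.4307

Final: 0.4307


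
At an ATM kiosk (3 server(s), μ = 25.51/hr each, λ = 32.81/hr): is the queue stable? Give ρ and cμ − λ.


Total capacity cμ = 3·25.51 = 76.53/hr
ρ = λ/(cμ) = 32.81/76.53 = 0.4287
Stable ⇔ ρ < 1: YES
Spare capacity = cμ − λ = 76.53 − 32.81 = 43.72/hr

Final: ρ = 0.4287; stable; margin = 43.72/hr


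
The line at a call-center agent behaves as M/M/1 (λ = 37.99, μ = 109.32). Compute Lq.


ρ = 37.99/109.32 = 0.3475
Lq = ρ²/(1−ρ) = 0.1208/0.6525 = 0.1851

Final: 0.1851


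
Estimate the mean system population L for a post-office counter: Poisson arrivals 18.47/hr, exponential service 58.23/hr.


ρ = λ/μ = 18.47/58.23 = 0.3172
L = ρ/(1−ρ) = 0.3172/(1 − 0.3172) = 0.3172/0.6828 = 0.4645

Final: 0.4645


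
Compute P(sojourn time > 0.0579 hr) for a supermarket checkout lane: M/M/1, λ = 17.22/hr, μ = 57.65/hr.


W ~ Exponential(μ−λ) for M/M/1.
μ − λ = 57.65 − 17.22 = 40.4300
P(W > t) = e^{−(μ−λ)t} = e^{−2.3409} = 0.096241

Final: 0.096241


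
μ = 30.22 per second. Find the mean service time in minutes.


Mean service time = 1/μ = 1/30.22 second = 0.03309 second
In minutes: 0.03309 × 0.0166667 = 0.0005515 min

Final: 0.0005515 min


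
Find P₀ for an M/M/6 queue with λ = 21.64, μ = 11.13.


a = λ/μ = 21.64/11.13 = 1.9443; ρ = a/c = 0.3240
Σ_{k=0}^{5} a^k/k! (terms k=0..5) = 1.00000 + 1.94429 + 1.89014 + 1.22500 + 0.59544 + 0.23154 = 6.88641
Tail: a^6/(6!(1−ρ)) = 54.02224/(720·0.6760) = 0.11100
P₀ = 1/(6.88641 + 0.11100) = 1/6.99741 = 0.142910

Final: 0.142910


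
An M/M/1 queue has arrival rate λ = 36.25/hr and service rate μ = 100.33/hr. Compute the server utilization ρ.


ρ = λ/μ = 36.25/100.33 = 0.3613

Final: 0.3613


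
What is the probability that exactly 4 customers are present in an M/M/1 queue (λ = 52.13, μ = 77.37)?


ρ = 52.13/77.37 = 0.6738
P_n = (1−ρ)·ρ^n = (1 − 0.6738)·0.6738^4 = 0.3262·0.206092 = 0.067232

Final: 0.067232


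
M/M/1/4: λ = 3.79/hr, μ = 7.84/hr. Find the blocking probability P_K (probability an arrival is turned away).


ρ = λ/μ = 3.79/7.84 = 0.4834
P_K = (1−ρ)ρ^K/(1−ρ^(K+1)) = (0.5166·0.054613)/(1 − 0.026401)
= 0.028212/0.973599 = 0.028977

Final: 0.028977


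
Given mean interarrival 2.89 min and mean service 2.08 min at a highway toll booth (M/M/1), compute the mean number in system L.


λ = 60/2.89 = 20.7612 /hr
μ = 60/2.08 = 28.8462 /hr
ρ = λ/μ = 20.7612/28.8462 = 0.7197
L = ρ/(1−ρ) = 0.7197/0.2803 = 2.5679

Final: 2.5679


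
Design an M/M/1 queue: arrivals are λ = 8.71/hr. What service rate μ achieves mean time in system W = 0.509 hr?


W = 1/(μ−λ) ⇒ μ − λ = 1/W = 1/0.509 = 1.9646
μ = λ + 1/W = 8.71 + 1.9646 = 10.6746 per hr

Final: 10.6746 /hr


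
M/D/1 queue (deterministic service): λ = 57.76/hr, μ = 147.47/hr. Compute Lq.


ρ = 57.76/147.47 = 0.3917
M/D/1: Lq = ρ²/(2(1−ρ)) = 0.1534/(2·0.6083) = 0.12609

Final: 0.12609


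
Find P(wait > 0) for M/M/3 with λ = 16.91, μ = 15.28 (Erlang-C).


a = λ/μ = 1.1067; ρ = a/3 = 0.3689
P₀ = 0.324994 (from M/M/c formula)
C(c,a) = [a^c/(c!(1−ρ))]·P₀ = [1.35538/(6·0.6311)]·0.324994
= 0.35794·0.324994 = 0.116327

Final: 0.116327


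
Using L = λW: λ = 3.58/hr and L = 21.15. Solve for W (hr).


W = L/λ = 21.15/3.58 = 5.9078 hr

Final: 5.9078 hr


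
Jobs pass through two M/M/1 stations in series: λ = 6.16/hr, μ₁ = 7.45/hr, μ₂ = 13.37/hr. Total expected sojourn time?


Each node sees arrival rate λ = 6.16/hr (tandem ⇒ throughput preserved).
W₁ = 1/(μ₁−λ) = 1/(7.45−6.16) = 0.77519 hr
W₂ = 1/(μ₂−λ) = 1/(13.37−6.16) = 0.13870 hr
W_total = W₁ + W₂ = 0.77519 + 0.13870 = 0.91389 hr

Final: 0.91389 hr


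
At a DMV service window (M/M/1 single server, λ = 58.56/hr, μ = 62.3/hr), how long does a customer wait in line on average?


ρ = 58.56/62.3 = 0.9400
Wq = ρ/(μ−λ) = 0.9400/(62.3 − 58.56) = 0.9400/3.74 = 0.2513 hr

Final: 0.2513 hr


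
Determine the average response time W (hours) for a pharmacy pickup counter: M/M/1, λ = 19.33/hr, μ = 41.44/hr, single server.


W = 1/(μ−λ) = 1/(41.44 − 19.33) = 1/22.11 = 0.04523 hr

Final: 0.04523 hr


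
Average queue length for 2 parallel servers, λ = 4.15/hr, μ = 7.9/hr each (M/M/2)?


a = λ/μ = 0.5253; ρ = a/2 = 0.2627
P₀ = 0.583960
Lq = P₀·a^c·ρ / (c!·(1−ρ)²) = 0.583960·0.27596·0.2627/(2·0.54367)
= 0.03893

Final: 0.03893


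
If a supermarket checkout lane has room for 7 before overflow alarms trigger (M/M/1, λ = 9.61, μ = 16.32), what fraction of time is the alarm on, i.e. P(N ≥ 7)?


ρ = 9.61/16.32 = 0.5888
P(N ≥ n) = ρ^n = 0.5888^7 = 0.024548

Final: 0.024548


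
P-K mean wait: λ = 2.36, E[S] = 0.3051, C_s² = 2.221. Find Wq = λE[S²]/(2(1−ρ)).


ρ = λ·E[S] = 2.36·0.3051 = 0.7200
E[S²] = E[S]²(1+C_s²) = 0.3051²·(1+2.221) = 0.299830
Wq = λ·E[S²]/(2(1−ρ)) = 2.36·0.299830/(2·0.2800) = 1.26373 hr

Final: 1.26373 hr


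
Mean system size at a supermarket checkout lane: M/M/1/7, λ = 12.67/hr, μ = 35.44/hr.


ρ = 12.67/35.44 = 0.3575
L = ρ[1 − (K+1)ρ^K + Kρ^(K+1)] / [(1−ρ)(1−ρ^(K+1))]
Numerator: 0.3575·(1 − 8·0.0007464 + 7·0.0002668) = 0.356039
Denominator: (0.6425)·(0.999733) = 0.642323
L = 0.356039/0.642323 = 0.5543

Final: 0.5543


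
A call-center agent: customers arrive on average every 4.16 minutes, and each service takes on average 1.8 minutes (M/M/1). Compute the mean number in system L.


λ = 60/4.16 = 14.4231 /hr
μ = 60/1.8 = 33.3333 /hr
ρ = λ/μ = 14.4231/33.3333 = 0.4327
L = ρ/(1−ρ) = 0.4327/0.5673 = 0.7627

Final: 0.7627


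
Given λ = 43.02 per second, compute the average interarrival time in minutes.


Mean interarrival time = 1/λ = 1/43.02 second = 0.02325 second
In minutes: 0.02325 × 0.0166667 = 0.0003874 min

Final: 0.0003874 min


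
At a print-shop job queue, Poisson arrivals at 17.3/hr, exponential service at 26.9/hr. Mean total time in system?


W = 1/(μ−λ) = 1/(26.9 − 17.3) = 1/9.60 = 0.1042 hr

Final: 0.1042 hr


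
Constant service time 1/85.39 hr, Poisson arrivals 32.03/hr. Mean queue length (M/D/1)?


ρ = 32.03/85.39 = 0.3751
M/D/1: Lq = ρ²/(2(1−ρ)) = 0.1407/(2·0.6249) = 0.11258

Final: 0.11258


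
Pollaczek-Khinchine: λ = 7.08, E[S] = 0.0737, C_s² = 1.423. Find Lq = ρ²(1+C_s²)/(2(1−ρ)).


ρ = λ·E[S] = 7.08·0.0737 = 0.5218
Lq = ρ²(1+C_s²)/(2(1−ρ)) = 0.2723·(1+1.423)/(2·0.4782)
= 0.2723·2.4230/0.9564 = 0.68978

Final: 0.68978


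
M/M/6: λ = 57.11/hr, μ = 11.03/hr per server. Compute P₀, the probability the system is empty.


a = λ/μ = 57.11/11.03 = 5.1777; ρ = a/c = 0.8629
Σ_{k=0}^{5} a^k/k! (terms k=0..5) = 1.00000 + 5.17770 + 13.40427 + 23.13442 + 29.94576 + 31.01002 = 103.67217
Tail: a^6/(6!(1−ρ)) = 19267.25682/(720·0.1371) = 195.25711
P₀ = 1/(103.67217 + 195.25711) = 1/298.92929 = 0.003345

Final: 0.003345


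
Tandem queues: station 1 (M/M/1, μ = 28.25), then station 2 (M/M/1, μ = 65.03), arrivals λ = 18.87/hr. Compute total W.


Each node sees arrival rate λ = 18.87/hr (tandem ⇒ throughput preserved).
W₁ = 1/(μ₁−λ) = 1/(28.25−18.87) = 0.10661 hr
W₂ = 1/(μ₂−λ) = 1/(65.03−18.87) = 0.02166 hr
W_total = W₁ + W₂ = 0.10661 + 0.02166 = 0.12827 hr

Final: 0.12827 hr


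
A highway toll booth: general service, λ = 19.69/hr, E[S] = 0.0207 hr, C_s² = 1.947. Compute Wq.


ρ = λ·E[S] = 19.69·0.0207 = 0.4076
E[S²] = E[S]²(1+C_s²) = 0.0207²·(1+1.947) = 0.001263
Wq = λ·E[S²]/(2(1−ρ)) = 19.69·0.001263/(2·0.5924) = 0.02099 hr

Final: 0.02099 hr


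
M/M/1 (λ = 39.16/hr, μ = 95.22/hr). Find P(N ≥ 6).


ρ = 39.16/95.22 = 0.4113
P(N ≥ n) = ρ^n = 0.4113^6 = 0.004838

Final: 0.004838


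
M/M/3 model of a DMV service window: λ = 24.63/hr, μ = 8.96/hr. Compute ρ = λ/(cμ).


ρ = λ/(cμ) = 24.63/(3·8.96) = 24.63/26.88 = 0.9163

Final: 0.9163


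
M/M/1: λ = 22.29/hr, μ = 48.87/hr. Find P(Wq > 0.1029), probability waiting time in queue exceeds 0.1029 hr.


ρ = 22.29/48.87 = 0.4561
P(Wq > t) = ρ·e^{−(μ−λ)t} = 0.4561·e^{−2.7351}
= 0.4561·0.064889 = 0.029596

Final: 0.029596


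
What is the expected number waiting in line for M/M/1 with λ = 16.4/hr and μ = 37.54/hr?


ρ = 16.4/37.54 = 0.4369
Lq = ρ²/(1−ρ) = 0.1909/0.5631 = 0.3389

Final: 0.3389


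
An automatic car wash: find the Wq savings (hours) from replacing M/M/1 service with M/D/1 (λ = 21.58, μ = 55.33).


ρ = 21.58/55.33 = 0.3900
Wq(M/M/1) = ρ/(μ−λ) = 0.3900/33.75 = 0.01156 hr
Wq(M/D/1) = ρ/(2(μ−λ)) = 0.005778 hr
Savings = 0.01156 − 0.005778 = 0.005778 hr

Final: 0.005778 hr


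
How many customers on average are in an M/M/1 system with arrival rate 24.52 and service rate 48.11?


ρ = λ/μ = 24.52/48.11 = 0.5097
L = ρ/(1−ρ) = 0.5097/(1 − 0.5097) = 0.5097/0.4903 = 1.0394

Final: 1.0394


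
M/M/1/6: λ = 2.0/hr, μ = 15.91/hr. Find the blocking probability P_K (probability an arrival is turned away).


ρ = λ/μ = 2.0/15.91 = 0.1257
P_K = (1−ρ)ρ^K/(1−ρ^(K+1)) = (0.8743·0.000003946)/(1 − 0.0000004960)
= 0.000003450/1.000000 = 0.000003450

Final: 0.000003450


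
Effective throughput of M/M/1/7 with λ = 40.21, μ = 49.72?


ρ = 0.8087; P_K = (1−ρ)ρ^7/(1−ρ^8) = 0.052971
λ_eff = λ(1 − P_K) = 40.21·(1 − 0.052971) = 40.21·0.947029 = 38.0800 /hr

Final: 38.0800 /hr


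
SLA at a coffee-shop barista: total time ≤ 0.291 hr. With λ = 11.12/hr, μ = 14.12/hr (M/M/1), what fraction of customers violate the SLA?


W ~ Exponential(μ−λ) for M/M/1.
μ − λ = 14.12 − 11.12 = 3.0000
P(W > t) = e^{−(μ−λ)t} = e^{−0.8730} = 0.417697

Final: 0.417697


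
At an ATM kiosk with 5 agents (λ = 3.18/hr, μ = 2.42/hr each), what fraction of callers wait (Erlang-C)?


a = λ/μ = 1.3140; ρ = a/5 = 0.2628
P₀ = 0.268521 (from M/M/c formula)
C(c,a) = [a^c/(c!(1−ρ))]·P₀ = [3.91795/(120·0.7372)]·0.268521
= 0.04429·0.268521 = 0.011893

Final: 0.011893


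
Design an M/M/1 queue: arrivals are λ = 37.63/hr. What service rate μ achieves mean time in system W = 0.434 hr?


W = 1/(μ−λ) ⇒ μ − λ = 1/W = 1/0.434 = 2.3041
μ = λ + 1/W = 37.63 + 2.3041 = 39.9341 per hr

Final: 39.9341 /hr


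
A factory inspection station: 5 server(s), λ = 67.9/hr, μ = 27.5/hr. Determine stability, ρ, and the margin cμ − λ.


Total capacity cμ = 5·27.5 = 137.50/hr
ρ = λ/(cμ) = 67.9/137.50 = 0.4938
Stable ⇔ ρ < 1: YES
Spare capacity = cμ − λ = 137.50 − 67.9 = 69.60/hr

Final: ρ = 0.4938; stable; margin = 69.60/hr


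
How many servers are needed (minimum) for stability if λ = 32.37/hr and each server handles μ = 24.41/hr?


Stability requires cμ > λ ⇔ c > λ/μ.
λ/μ = 32.37/24.41 = 1.3261
Minimum integer c = ⌊1.3261⌋ + 1 = 2
Check: 2·24.41 = 48.82 > 32.37, while 1·24.41 = 24.41 ≤ 32.37

Final: 2 servers


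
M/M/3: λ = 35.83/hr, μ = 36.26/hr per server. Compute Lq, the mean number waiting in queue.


a = λ/μ = 0.9881; ρ = a/3 = 0.3294
P₀ = 0.368169
Lq = P₀·a^c·ρ / (c!·(1−ρ)²) = 0.368169·0.96484·0.3294/(6·0.44973)
= 0.04336

Final: 0.04336


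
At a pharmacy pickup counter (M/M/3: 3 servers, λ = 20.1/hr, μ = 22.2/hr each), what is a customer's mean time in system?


a = 0.9054; ρ = 0.3018; P₀ = 0.401210
Lq = P₀·a^c·ρ/(c!(1−ρ)²) = 0.03073
Wq = Lq/λ = 0.03073/20.1 = 0.001529 hr
W = Wq + 1/μ = 0.001529 + 0.04505 = 0.04657 hr

Final: 0.04657 hr


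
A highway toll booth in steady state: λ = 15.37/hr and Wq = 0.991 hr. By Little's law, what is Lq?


Lq = λWq = 15.37·0.991 = 15.2317

Final: 15.2317


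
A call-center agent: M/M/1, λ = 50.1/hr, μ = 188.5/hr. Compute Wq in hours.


ρ = 50.1/188.5 = 0.2658
Wq = ρ/(μ−λ) = 0.2658/(188.5 − 50.1) = 0.2658/138.40 = 0.001920 hr

Final: 0.001920 hr


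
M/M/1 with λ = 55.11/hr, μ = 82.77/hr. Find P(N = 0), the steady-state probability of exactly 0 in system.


ρ = 55.11/82.77 = 0.6658
P_n = (1−ρ)·ρ^n = (1 − 0.6658)·0.6658^0 = 0.3342·1.000000 = 0.334179

Final: 0.334179


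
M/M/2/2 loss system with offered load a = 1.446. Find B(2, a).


B(c,a) = (a^c/c!) / Σ_{k=0}^{c} a^k/k!
a^2/2! = 1.045458
Σ terms (k=0..2): 1.00000 + 1.44600 + 1.04546 = 3.491458
B = 1.045458/3.491458 = 0.299433

Final: 0.299433


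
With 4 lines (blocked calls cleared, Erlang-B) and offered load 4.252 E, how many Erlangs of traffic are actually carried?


B(4,4.252) = 0.334438 (Erlang-B)
Carried load = a(1 − B) = 4.252·(1 − 0.334438) = 4.252·0.665562 = 2.8300 E

Final: 2.8300 Erlangs


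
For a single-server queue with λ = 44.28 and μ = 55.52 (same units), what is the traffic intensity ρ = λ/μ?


ρ = λ/μ = 44.28/55.52 = 0.7976

Final: 0.7976


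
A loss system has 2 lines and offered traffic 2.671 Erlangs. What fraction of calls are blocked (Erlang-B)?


B(c,a) = (a^c/c!) / Σ_{k=0}^{c} a^k/k!
a^2/2! = 3.567120
Σ terms (k=0..2): 1.00000 + 2.67100 + 3.56712 = 7.238120
B = 3.567120/7.238120 = 0.492824

Final: 0.492824


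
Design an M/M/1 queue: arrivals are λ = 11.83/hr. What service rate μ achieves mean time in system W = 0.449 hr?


W = 1/(μ−λ) ⇒ μ − λ = 1/W = 1/0.449 = 2.2272
μ = λ + 1/W = 11.83 + 2.2272 = 14.0572 per hr

Final: 14.0572 /hr


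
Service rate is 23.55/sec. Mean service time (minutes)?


Mean service time = 1/μ = 1/23.55 second = 0.04246 second
In minutes: 0.04246 × 0.0166667 = 0.0007077 min

Final: 0.0007077 min


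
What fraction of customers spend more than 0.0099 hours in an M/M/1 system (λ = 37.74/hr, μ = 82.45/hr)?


W ~ Exponential(μ−λ) for M/M/1.
μ − λ = 82.45 − 37.74 = 44.7100
P(W > t) = e^{−(μ−λ)t} = e^{−0.4426} = 0.642345

Final: 0.642345


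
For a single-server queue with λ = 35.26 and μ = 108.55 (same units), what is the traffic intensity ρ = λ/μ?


ρ = λ/μ = 35.26/108.55 = 0.3248

Final: 0.3248


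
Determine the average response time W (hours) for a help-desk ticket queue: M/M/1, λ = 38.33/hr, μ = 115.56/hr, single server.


W = 1/(μ−λ) = 1/(115.56 − 38.33) = 1/77.23 = 0.01295 hr

Final: 0.01295 hr


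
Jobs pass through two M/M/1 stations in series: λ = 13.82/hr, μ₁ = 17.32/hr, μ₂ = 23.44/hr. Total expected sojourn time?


Each node sees arrival rate λ = 13.82/hr (tandem ⇒ throughput preserved).
W₁ = 1/(μ₁−λ) = 1/(17.32−13.82) = 0.28571 hr
W₂ = 1/(μ₂−λ) = 1/(23.44−13.82) = 0.10395 hr
W_total = W₁ + W₂ = 0.28571 + 0.10395 = 0.38966 hr

Final: 0.38966 hr


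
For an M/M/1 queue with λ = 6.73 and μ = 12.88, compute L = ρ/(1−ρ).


ρ = λ/μ = 6.73/12.88 = 0.5225
L = ρ/(1−ρ) = 0.5225/(1 − 0.5225) = 0.5225/0.4775 = 1.0943

Final: 1.0943


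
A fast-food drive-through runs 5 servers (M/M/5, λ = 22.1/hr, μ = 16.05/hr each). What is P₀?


a = λ/μ = 22.1/16.05 = 1.3769; ρ = a/c = 0.2754
Σ_{k=0}^{4} a^k/k! (terms k=0..4) = 1.00000 + 1.37695 + 0.94799 + 0.43511 + 0.14978 = 3.90983
Tail: a^5/(5!(1−ρ)) = 4.94978/(120·0.7246) = 0.05692
P₀ = 1/(3.90983 + 0.05692) = 1/3.96676 = 0.252095

Final: 0.252095


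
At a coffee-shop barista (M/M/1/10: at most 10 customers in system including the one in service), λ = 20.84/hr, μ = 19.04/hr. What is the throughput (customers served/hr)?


ρ = 1.0945; P_K = (1−ρ)ρ^10/(1−ρ^11) = 0.137147
λ_eff = λ(1 − P_K) = 20.84·(1 − 0.137147) = 20.84·0.862853 = 17.9819 /hr

Final: 17.9819 /hr


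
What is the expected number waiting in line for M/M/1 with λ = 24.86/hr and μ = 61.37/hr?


ρ = 24.86/61.37 = 0.4051
Lq = ρ²/(1−ρ) = 0.1641/0.5949 = 0.2758

Final: 0.2758


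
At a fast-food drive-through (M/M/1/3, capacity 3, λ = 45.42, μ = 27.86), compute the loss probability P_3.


ρ = λ/μ = 45.42/27.86 = 1.6303
P_K = (1−ρ)ρ^K/(1−ρ^(K+1)) = (-0.6303·4.333093)/(1 − 7.064218)
= -2.731124/-6.064218 = 0.450367

Final: 0.450367


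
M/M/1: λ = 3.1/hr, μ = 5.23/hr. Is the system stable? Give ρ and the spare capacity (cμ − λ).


Total capacity cμ = 1·5.23 = 5.23/hr
ρ = λ/(cμ) = 3.1/5.23 = 0.5927
Stable ⇔ ρ < 1: YES
Spare capacity = cμ − λ = 5.23 − 3.1 = 2.13/hr

Final: ρ = 0.5927; stable; margin = 2.13/hr


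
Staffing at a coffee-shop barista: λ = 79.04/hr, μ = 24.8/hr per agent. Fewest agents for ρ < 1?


Stability requires cμ > λ ⇔ c > λ/μ.
λ/μ = 79.04/24.8 = 3.1871
Minimum integer c = ⌊3.1871⌋ + 1 = 4
Check: 4·24.8 = 99.20 > 79.04, while 3·24.8 = 74.40 ≤ 79.04

Final: 4 servers


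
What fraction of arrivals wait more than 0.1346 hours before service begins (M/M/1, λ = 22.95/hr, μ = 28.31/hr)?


ρ = 22.95/28.31 = 0.8107
P(Wq > t) = ρ·e^{−(μ−λ)t} = 0.8107·e^{−0.7215}
= 0.8107·0.486044 = 0.394020

Final: 0.394020


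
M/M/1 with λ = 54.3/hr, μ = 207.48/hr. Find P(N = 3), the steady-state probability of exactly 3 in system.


ρ = 54.3/207.48 = 0.2617
P_n = (1−ρ)·ρ^n = (1 − 0.2617)·0.2617^3 = 0.7383·0.017925 = 0.013234

Final: 0.013234


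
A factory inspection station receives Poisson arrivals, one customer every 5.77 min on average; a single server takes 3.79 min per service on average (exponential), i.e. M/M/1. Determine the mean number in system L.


λ = 60/5.77 = 10.3986 /hr
μ = 60/3.79 = 15.8311 /hr
ρ = λ/μ = 10.3986/15.8311 = 0.6568
L = ρ/(1−ρ) = 0.6568/0.3432 = 1.9141

Final: 1.9141


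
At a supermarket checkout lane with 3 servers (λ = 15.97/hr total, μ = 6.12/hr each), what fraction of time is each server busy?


ρ = λ/(cμ) = 15.97/(3·6.12) = 15.97/18.36 = 0.8698

Final: 0.8698


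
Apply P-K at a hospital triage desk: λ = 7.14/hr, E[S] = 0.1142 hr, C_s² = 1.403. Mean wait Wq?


ρ = λ·E[S] = 7.14·0.1142 = 0.8154
E[S²] = E[S]²(1+C_s²) = 0.1142²·(1+1.403) = 0.031339
Wq = λ·E[S²]/(2(1−ρ)) = 7.14·0.031339/(2·0.1846) = 0.60603 hr

Final: 0.60603 hr


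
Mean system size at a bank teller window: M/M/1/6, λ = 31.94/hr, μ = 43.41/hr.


ρ = 31.94/43.41 = 0.7358
L = ρ[1 − (K+1)ρ^K + Kρ^(K+1)] / [(1−ρ)(1−ρ^(K+1))]
Numerator: 0.7358·(1 − 7·0.158661 + 6·0.116739) = 0.433964
Denominator: (0.2642)·(0.883261) = 0.233379
L = 0.433964/0.233379 = 1.8595

Final: 1.8595


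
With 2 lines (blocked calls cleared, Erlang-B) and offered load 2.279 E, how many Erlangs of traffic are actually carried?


B(2,2.279) = 0.441960 (Erlang-B)
Carried load = a(1 − B) = 2.279·(1 − 0.441960) = 2.279·0.558040 = 1.2718 E

Final: 1.2718 Erlangs


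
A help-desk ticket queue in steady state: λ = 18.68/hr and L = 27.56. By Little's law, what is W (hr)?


W = L/λ = 27.56/18.68 = 1.4754 hr

Final: 1.4754 hr


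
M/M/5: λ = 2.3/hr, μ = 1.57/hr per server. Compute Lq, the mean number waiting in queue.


a = λ/μ = 1.4650; ρ = a/5 = 0.2930
P₀ = 0.230761
Lq = P₀·a^c·ρ / (c!·(1−ρ)²) = 0.230761·6.74747·0.2930/(120·0.49986)
= 0.007606

Final: 0.007606


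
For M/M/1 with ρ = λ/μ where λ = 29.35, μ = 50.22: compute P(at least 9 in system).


ρ = 29.35/50.22 = 0.5844
P(N ≥ n) = ρ^n = 0.5844^9 = 0.007954

Final: 0.007954


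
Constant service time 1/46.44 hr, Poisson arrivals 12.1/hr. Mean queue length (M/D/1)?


ρ = 12.1/46.44 = 0.2606
M/D/1: Lq = ρ²/(2(1−ρ)) = 0.06789/(2·0.7394) = 0.04590

Final: 0.04590


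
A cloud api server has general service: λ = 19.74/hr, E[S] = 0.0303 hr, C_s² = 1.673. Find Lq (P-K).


ρ = λ·E[S] = 19.74·0.0303 = 0.5981
Lq = ρ²(1+C_s²)/(2(1−ρ)) = 0.3577·(1+1.673)/(2·0.4019)
= 0.3577·2.6730/0.8038 = 1.18975

Final: 1.18975


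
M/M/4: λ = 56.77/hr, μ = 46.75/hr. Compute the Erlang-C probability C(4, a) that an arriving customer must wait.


a = λ/μ = 1.2143; ρ = a/4 = 0.3036
P₀ = 0.295843 (from M/M/c formula)
C(c,a) = [a^c/(c!(1−ρ))]·P₀ = [2.17445/(24·0.6964)]·0.295843
= 0.13010·0.295843 = 0.038488

Final: 0.038488


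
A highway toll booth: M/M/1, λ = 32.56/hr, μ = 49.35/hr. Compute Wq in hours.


ρ = 32.56/49.35 = 0.6598
Wq = ρ/(μ−λ) = 0.6598/(49.35 − 32.56) = 0.6598/16.79 = 0.03930 hr

Final: 0.03930 hr


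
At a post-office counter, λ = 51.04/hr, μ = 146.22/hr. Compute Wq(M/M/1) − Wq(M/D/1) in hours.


ρ = 51.04/146.22 = 0.3491
Wq(M/M/1) = ρ/(μ−λ) = 0.3491/95.18 = 0.003667 hr
Wq(M/D/1) = ρ/(2(μ−λ)) = 0.001834 hr
Savings = 0.003667 − 0.001834 = 0.001834 hr

Final: 0.001834 hr


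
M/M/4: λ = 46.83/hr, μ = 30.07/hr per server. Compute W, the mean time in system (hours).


a = 1.5574; ρ = 0.3893; P₀ = 0.208291
Lq = P₀·a^c·ρ/(c!(1−ρ)²) = 0.05330
Wq = Lq/λ = 0.05330/46.83 = 0.001138 hr
W = Wq + 1/μ = 0.001138 + 0.03326 = 0.03439 hr

Final: 0.03439 hr


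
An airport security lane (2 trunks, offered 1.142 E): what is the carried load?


B(2,1.142) = 0.233380 (Erlang-B)
Carried load = a(1 − B) = 1.142·(1 − 0.233380) = 1.142·0.766620 = 0.8755 E

Final: 0.8755 Erlangs


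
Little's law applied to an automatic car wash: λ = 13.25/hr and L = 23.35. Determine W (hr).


W = L/λ = 23.35/13.25 = 1.7623 hr

Final: 1.7623 hr


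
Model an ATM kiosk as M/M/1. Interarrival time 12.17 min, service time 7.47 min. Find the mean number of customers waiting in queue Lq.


λ = 60/12.17 = 4.9302 /hr
μ = 60/7.47 = 8.0321 /hr
ρ = λ/μ = 4.9302/8.0321 = 0.6138
Lq = ρ²/(1−ρ) = 0.3768/0.3862 = 0.9756

Final: 0.9756


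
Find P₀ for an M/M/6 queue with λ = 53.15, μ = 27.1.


a = λ/μ = 53.15/27.1 = 1.9613; ρ = a/c = 0.3269
Σ_{k=0}^{5} a^k/k! (terms k=0..5) = 1.00000 + 1.96125 + 1.92326 + 1.25733 + 0.61649 + 0.24182 = 7.00015
Tail: a^6/(6!(1−ρ)) = 56.91200/(720·0.6731) = 0.11743
P₀ = 1/(7.00015 + 0.11743) = 1/7.11758 = 0.140497

Final: 0.140497
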